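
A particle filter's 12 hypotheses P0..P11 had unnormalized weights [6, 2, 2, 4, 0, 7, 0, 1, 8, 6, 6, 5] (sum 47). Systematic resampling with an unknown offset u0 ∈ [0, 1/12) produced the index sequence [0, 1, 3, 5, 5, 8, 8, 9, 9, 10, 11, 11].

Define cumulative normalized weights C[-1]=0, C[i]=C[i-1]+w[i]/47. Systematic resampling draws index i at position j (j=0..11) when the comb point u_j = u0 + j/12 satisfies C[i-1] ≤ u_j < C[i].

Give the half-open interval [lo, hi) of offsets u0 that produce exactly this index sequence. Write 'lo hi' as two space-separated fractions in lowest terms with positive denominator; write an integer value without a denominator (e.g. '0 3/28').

17/282 1/12

C = [6/47, 8/47, 10/47, 14/47, 14/47, 21/47, 21/47, 22/47, 30/47, 36/47, 42/47, 1]
j=0 picked index 0: u0 ∈ [0, 6/47)
j=1 picked index 1: u0 ∈ [25/564, 49/564)
j=2 picked index 3: u0 ∈ [13/282, 37/282)
j=3 picked index 5: u0 ∈ [9/188, 37/188)
j=4 picked index 5: u0 ∈ [-5/141, 16/141)
j=5 picked index 8: u0 ∈ [29/564, 125/564)
j=6 picked index 8: u0 ∈ [-3/94, 13/94)
j=7 picked index 9: u0 ∈ [31/564, 103/564)
j=8 picked index 9: u0 ∈ [-4/141, 14/141)
j=9 picked index 10: u0 ∈ [3/188, 27/188)
j=10 picked index 11: u0 ∈ [17/282, 1/6)
j=11 picked index 11: u0 ∈ [-13/564, 1/12)
intersection: [17/282, 1/12)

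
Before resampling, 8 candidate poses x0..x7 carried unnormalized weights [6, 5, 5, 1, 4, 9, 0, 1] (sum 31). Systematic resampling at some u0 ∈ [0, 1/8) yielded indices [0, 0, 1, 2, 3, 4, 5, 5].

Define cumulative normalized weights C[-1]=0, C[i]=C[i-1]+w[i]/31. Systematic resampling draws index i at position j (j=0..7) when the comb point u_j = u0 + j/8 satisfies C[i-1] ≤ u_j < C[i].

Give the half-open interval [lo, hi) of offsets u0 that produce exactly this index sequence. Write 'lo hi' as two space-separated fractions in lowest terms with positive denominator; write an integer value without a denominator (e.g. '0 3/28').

C = [6/31, 11/31, 16/31, 17/31, 21/31, 30/31, 30/31, 1]
j=0 picked index 0: u0 ∈ [0, 6/31)
j=1 picked index 0: u0 ∈ [-1/8, 17/248)
j=2 picked index 1: u0 ∈ [-7/124, 13/124)
j=3 picked index 2: u0 ∈ [-5/248, 35/248)
j=4 picked index 3: u0 ∈ [1/62, 3/62)
j=5 picked index 4: u0 ∈ [-19/248, 13/248)
j=6 picked index 5: u0 ∈ [-9/124, 27/124)
j=7 picked index 5: u0 ∈ [-49/248, 23/248)
intersection: [1/62, 3/62)

1/62 3/62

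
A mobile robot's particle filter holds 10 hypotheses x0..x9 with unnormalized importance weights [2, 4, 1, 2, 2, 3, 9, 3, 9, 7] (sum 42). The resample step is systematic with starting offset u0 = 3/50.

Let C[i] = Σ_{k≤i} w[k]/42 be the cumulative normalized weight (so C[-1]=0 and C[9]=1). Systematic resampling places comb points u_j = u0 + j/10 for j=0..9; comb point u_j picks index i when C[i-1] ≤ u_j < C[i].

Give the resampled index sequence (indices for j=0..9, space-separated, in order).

1 2 4 6 6 7 8 8 9 9

C = [1/21, 1/7, 1/6, 3/14, 11/42, 1/3, 23/42, 13/21, 5/6, 1]
j=0: u_0=3/50 ∈ [1/21, 1/7) → index 1
j=1: u_1=4/25 ∈ [1/7, 1/6) → index 2
j=2: u_2=13/50 ∈ [3/14, 11/42) → index 4
j=3: u_3=9/25 ∈ [1/3, 23/42) → index 6
j=4: u_4=23/50 ∈ [1/3, 23/42) → index 6
j=5: u_5=14/25 ∈ [23/42, 13/21) → index 7
j=6: u_6=33/50 ∈ [13/21, 5/6) → index 8
j=7: u_7=19/25 ∈ [13/21, 5/6) → index 8
j=8: u_8=43/50 ∈ [5/6, 1) → index 9
j=9: u_9=24/25 ∈ [5/6, 1) → index 9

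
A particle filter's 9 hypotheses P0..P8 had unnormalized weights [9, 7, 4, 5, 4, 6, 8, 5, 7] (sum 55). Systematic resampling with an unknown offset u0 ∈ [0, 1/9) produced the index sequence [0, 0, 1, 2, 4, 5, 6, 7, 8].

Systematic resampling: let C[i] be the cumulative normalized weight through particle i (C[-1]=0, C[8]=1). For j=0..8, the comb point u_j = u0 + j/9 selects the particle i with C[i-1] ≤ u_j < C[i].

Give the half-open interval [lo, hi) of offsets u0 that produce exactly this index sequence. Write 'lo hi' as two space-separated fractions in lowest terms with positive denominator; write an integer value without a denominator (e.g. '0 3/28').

1/99 1/33

C = [9/55, 16/55, 4/11, 5/11, 29/55, 7/11, 43/55, 48/55, 1]
j=0 picked index 0: u0 ∈ [0, 9/55)
j=1 picked index 0: u0 ∈ [-1/9, 26/495)
j=2 picked index 1: u0 ∈ [-29/495, 34/495)
j=3 picked index 2: u0 ∈ [-7/165, 1/33)
j=4 picked index 4: u0 ∈ [1/99, 41/495)
j=5 picked index 5: u0 ∈ [-14/495, 8/99)
j=6 picked index 6: u0 ∈ [-1/33, 19/165)
j=7 picked index 7: u0 ∈ [2/495, 47/495)
j=8 picked index 8: u0 ∈ [-8/495, 1/9)
intersection: [1/99, 1/33)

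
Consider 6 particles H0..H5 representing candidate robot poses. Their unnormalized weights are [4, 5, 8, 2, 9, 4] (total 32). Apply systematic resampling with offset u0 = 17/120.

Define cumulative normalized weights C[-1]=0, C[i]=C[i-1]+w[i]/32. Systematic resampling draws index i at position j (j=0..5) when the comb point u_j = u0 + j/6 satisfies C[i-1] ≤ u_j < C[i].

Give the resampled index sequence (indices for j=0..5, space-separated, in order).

C = [1/8, 9/32, 17/32, 19/32, 7/8, 1]
j=0: u_0=17/120 ∈ [1/8, 9/32) → index 1
j=1: u_1=37/120 ∈ [9/32, 17/32) → index 2
j=2: u_2=19/40 ∈ [9/32, 17/32) → index 2
j=3: u_3=77/120 ∈ [19/32, 7/8) → index 4
j=4: u_4=97/120 ∈ [19/32, 7/8) → index 4
j=5: u_5=39/40 ∈ [7/8, 1) → index 5

1 2 2 4 4 5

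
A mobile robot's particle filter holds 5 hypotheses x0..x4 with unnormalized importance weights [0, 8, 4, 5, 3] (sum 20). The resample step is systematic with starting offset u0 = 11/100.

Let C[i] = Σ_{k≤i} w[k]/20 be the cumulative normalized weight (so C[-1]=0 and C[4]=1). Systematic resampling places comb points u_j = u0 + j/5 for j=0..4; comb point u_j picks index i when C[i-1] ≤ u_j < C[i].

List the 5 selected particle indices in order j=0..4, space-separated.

1 1 2 3 4

C = [0, 2/5, 3/5, 17/20, 1]
j=0: u_0=11/100 ∈ [0, 2/5) → index 1
j=1: u_1=31/100 ∈ [0, 2/5) → index 1
j=2: u_2=51/100 ∈ [2/5, 3/5) → index 2
j=3: u_3=71/100 ∈ [3/5, 17/20) → index 3
j=4: u_4=91/100 ∈ [17/20, 1) → index 4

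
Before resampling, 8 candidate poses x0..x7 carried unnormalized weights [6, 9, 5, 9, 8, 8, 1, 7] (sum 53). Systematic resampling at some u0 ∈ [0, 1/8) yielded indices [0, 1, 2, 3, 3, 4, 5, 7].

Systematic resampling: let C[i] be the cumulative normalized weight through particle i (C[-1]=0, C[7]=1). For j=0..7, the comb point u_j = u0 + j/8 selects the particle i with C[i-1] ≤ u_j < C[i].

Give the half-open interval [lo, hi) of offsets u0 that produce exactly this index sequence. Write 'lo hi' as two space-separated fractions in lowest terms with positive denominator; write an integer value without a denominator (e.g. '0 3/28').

7/212 5/106

C = [6/53, 15/53, 20/53, 29/53, 37/53, 45/53, 46/53, 1]
j=0 picked index 0: u0 ∈ [0, 6/53)
j=1 picked index 1: u0 ∈ [-5/424, 67/424)
j=2 picked index 2: u0 ∈ [7/212, 27/212)
j=3 picked index 3: u0 ∈ [1/424, 73/424)
j=4 picked index 3: u0 ∈ [-13/106, 5/106)
j=5 picked index 4: u0 ∈ [-33/424, 31/424)
j=6 picked index 5: u0 ∈ [-11/212, 21/212)
j=7 picked index 7: u0 ∈ [-3/424, 1/8)
intersection: [7/212, 5/106)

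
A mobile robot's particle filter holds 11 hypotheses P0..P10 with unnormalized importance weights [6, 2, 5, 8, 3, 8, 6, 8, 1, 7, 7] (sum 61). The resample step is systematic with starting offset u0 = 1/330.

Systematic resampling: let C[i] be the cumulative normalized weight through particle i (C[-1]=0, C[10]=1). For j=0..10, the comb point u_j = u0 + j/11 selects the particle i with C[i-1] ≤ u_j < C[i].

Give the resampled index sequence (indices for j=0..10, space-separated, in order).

0 0 2 3 4 5 6 7 7 9 10

C = [6/61, 8/61, 13/61, 21/61, 24/61, 32/61, 38/61, 46/61, 47/61, 54/61, 1]
j=0: u_0=1/330 ∈ [0, 6/61) → index 0
j=1: u_1=31/330 ∈ [0, 6/61) → index 0
j=2: u_2=61/330 ∈ [8/61, 13/61) → index 2
j=3: u_3=91/330 ∈ [13/61, 21/61) → index 3
j=4: u_4=11/30 ∈ [21/61, 24/61) → index 4
j=5: u_5=151/330 ∈ [24/61, 32/61) → index 5
j=6: u_6=181/330 ∈ [32/61, 38/61) → index 6
j=7: u_7=211/330 ∈ [38/61, 46/61) → index 7
j=8: u_8=241/330 ∈ [38/61, 46/61) → index 7
j=9: u_9=271/330 ∈ [47/61, 54/61) → index 9
j=10: u_10=301/330 ∈ [54/61, 1) → index 10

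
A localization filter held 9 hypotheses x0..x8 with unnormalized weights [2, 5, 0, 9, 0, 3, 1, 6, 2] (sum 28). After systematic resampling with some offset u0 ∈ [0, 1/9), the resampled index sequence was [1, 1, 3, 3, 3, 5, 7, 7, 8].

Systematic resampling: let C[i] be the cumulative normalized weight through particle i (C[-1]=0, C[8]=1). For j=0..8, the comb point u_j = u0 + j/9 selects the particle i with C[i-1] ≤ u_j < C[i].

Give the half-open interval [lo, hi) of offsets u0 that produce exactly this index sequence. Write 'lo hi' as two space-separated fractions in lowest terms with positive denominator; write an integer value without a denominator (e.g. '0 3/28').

C = [1/14, 1/4, 1/4, 4/7, 4/7, 19/28, 5/7, 13/14, 1]
j=0 picked index 1: u0 ∈ [1/14, 1/4)
j=1 picked index 1: u0 ∈ [-5/126, 5/36)
j=2 picked index 3: u0 ∈ [1/36, 22/63)
j=3 picked index 3: u0 ∈ [-1/12, 5/21)
j=4 picked index 3: u0 ∈ [-7/36, 8/63)
j=5 picked index 5: u0 ∈ [1/63, 31/252)
j=6 picked index 7: u0 ∈ [1/21, 11/42)
j=7 picked index 7: u0 ∈ [-4/63, 19/126)
j=8 picked index 8: u0 ∈ [5/126, 1/9)
intersection: [1/14, 1/9)

1/14 1/9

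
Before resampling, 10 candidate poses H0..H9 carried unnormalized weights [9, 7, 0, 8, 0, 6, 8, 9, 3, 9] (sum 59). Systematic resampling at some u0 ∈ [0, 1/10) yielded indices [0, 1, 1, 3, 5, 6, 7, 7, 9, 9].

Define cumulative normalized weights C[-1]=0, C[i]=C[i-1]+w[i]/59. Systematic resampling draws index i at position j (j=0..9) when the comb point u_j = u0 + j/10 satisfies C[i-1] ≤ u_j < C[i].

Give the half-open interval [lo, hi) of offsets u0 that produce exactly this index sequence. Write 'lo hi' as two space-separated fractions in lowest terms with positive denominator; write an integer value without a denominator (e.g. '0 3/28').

C = [9/59, 16/59, 16/59, 24/59, 24/59, 30/59, 38/59, 47/59, 50/59, 1]
j=0 picked index 0: u0 ∈ [0, 9/59)
j=1 picked index 1: u0 ∈ [31/590, 101/590)
j=2 picked index 1: u0 ∈ [-14/295, 21/295)
j=3 picked index 3: u0 ∈ [-17/590, 63/590)
j=4 picked index 5: u0 ∈ [2/295, 32/295)
j=5 picked index 6: u0 ∈ [1/118, 17/118)
j=6 picked index 7: u0 ∈ [13/295, 58/295)
j=7 picked index 7: u0 ∈ [-33/590, 57/590)
j=8 picked index 9: u0 ∈ [14/295, 1/5)
j=9 picked index 9: u0 ∈ [-31/590, 1/10)
intersection: [31/590, 21/295)

31/590 21/295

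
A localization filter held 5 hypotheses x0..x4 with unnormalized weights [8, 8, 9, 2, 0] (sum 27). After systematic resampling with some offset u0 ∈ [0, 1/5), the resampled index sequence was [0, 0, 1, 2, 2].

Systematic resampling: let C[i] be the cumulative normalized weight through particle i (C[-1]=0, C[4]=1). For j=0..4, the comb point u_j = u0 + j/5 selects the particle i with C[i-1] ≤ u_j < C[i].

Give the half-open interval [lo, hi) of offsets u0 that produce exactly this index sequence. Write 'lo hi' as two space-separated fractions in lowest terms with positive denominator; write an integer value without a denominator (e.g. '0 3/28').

C = [8/27, 16/27, 25/27, 1, 1]
j=0 picked index 0: u0 ∈ [0, 8/27)
j=1 picked index 0: u0 ∈ [-1/5, 13/135)
j=2 picked index 1: u0 ∈ [-14/135, 26/135)
j=3 picked index 2: u0 ∈ [-1/135, 44/135)
j=4 picked index 2: u0 ∈ [-28/135, 17/135)
intersection: [0, 13/135)

0 13/135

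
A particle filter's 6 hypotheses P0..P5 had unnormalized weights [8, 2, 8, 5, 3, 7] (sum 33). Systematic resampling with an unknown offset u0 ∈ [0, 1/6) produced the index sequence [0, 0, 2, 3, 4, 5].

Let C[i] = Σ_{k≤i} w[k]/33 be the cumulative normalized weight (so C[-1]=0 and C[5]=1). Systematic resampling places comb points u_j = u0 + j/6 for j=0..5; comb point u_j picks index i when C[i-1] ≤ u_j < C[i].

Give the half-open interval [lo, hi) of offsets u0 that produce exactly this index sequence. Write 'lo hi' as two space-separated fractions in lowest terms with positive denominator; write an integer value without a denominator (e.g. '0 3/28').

1/22 5/66

C = [8/33, 10/33, 6/11, 23/33, 26/33, 1]
j=0 picked index 0: u0 ∈ [0, 8/33)
j=1 picked index 0: u0 ∈ [-1/6, 5/66)
j=2 picked index 2: u0 ∈ [-1/33, 7/33)
j=3 picked index 3: u0 ∈ [1/22, 13/66)
j=4 picked index 4: u0 ∈ [1/33, 4/33)
j=5 picked index 5: u0 ∈ [-1/22, 1/6)
intersection: [1/22, 5/66)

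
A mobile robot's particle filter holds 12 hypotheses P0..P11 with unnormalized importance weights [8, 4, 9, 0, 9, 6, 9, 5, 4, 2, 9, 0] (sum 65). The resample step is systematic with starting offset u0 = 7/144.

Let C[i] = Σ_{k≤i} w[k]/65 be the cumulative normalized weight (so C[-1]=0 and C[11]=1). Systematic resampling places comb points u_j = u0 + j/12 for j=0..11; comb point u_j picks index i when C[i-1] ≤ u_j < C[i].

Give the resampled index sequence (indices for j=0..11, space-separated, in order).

C = [8/65, 12/65, 21/65, 21/65, 6/13, 36/65, 9/13, 10/13, 54/65, 56/65, 1, 1]
j=0: u_0=7/144 ∈ [0, 8/65) → index 0
j=1: u_1=19/144 ∈ [8/65, 12/65) → index 1
j=2: u_2=31/144 ∈ [12/65, 21/65) → index 2
j=3: u_3=43/144 ∈ [12/65, 21/65) → index 2
j=4: u_4=55/144 ∈ [21/65, 6/13) → index 4
j=5: u_5=67/144 ∈ [6/13, 36/65) → index 5
j=6: u_6=79/144 ∈ [6/13, 36/65) → index 5
j=7: u_7=91/144 ∈ [36/65, 9/13) → index 6
j=8: u_8=103/144 ∈ [9/13, 10/13) → index 7
j=9: u_9=115/144 ∈ [10/13, 54/65) → index 8
j=10: u_10=127/144 ∈ [56/65, 1) → index 10
j=11: u_11=139/144 ∈ [56/65, 1) → index 10

0 1 2 2 4 5 5 6 7 8 10 10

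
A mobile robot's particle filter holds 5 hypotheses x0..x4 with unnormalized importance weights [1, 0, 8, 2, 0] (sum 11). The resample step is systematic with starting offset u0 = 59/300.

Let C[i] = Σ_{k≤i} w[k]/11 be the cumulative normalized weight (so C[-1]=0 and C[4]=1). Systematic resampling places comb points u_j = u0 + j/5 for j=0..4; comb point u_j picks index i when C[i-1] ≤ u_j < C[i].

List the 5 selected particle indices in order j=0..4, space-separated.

2 2 2 2 3

C = [1/11, 1/11, 9/11, 1, 1]
j=0: u_0=59/300 ∈ [1/11, 9/11) → index 2
j=1: u_1=119/300 ∈ [1/11, 9/11) → index 2
j=2: u_2=179/300 ∈ [1/11, 9/11) → index 2
j=3: u_3=239/300 ∈ [1/11, 9/11) → index 2
j=4: u_4=299/300 ∈ [9/11, 1) → index 3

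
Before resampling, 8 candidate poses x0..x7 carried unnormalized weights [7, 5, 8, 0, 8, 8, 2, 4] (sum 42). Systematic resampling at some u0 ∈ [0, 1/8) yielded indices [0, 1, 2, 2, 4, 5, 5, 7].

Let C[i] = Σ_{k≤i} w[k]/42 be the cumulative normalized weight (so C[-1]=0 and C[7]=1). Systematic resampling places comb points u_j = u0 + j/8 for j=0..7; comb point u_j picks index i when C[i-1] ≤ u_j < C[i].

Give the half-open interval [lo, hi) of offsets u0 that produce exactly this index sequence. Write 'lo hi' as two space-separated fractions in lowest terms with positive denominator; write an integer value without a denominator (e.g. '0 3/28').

C = [1/6, 2/7, 10/21, 10/21, 2/3, 6/7, 19/21, 1]
j=0 picked index 0: u0 ∈ [0, 1/6)
j=1 picked index 1: u0 ∈ [1/24, 9/56)
j=2 picked index 2: u0 ∈ [1/28, 19/84)
j=3 picked index 2: u0 ∈ [-5/56, 17/168)
j=4 picked index 4: u0 ∈ [-1/42, 1/6)
j=5 picked index 5: u0 ∈ [1/24, 13/56)
j=6 picked index 5: u0 ∈ [-1/12, 3/28)
j=7 picked index 7: u0 ∈ [5/168, 1/8)
intersection: [1/24, 17/168)

1/24 17/168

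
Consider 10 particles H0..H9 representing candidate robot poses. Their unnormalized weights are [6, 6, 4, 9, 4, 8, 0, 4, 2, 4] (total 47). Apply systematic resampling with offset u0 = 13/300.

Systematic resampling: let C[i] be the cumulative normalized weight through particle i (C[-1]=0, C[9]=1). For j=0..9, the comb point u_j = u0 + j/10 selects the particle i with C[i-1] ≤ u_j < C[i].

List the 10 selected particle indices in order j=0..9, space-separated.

0 1 1 3 3 4 5 5 7 9

C = [6/47, 12/47, 16/47, 25/47, 29/47, 37/47, 37/47, 41/47, 43/47, 1]
j=0: u_0=13/300 ∈ [0, 6/47) → index 0
j=1: u_1=43/300 ∈ [6/47, 12/47) → index 1
j=2: u_2=73/300 ∈ [6/47, 12/47) → index 1
j=3: u_3=103/300 ∈ [16/47, 25/47) → index 3
j=4: u_4=133/300 ∈ [16/47, 25/47) → index 3
j=5: u_5=163/300 ∈ [25/47, 29/47) → index 4
j=6: u_6=193/300 ∈ [29/47, 37/47) → index 5
j=7: u_7=223/300 ∈ [29/47, 37/47) → index 5
j=8: u_8=253/300 ∈ [37/47, 41/47) → index 7
j=9: u_9=283/300 ∈ [43/47, 1) → index 9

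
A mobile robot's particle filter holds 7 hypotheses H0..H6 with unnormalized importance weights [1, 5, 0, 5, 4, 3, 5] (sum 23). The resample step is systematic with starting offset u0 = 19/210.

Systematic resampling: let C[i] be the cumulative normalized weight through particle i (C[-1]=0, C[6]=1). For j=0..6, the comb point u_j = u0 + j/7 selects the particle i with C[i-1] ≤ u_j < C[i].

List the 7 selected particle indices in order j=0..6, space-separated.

C = [1/23, 6/23, 6/23, 11/23, 15/23, 18/23, 1]
j=0: u_0=19/210 ∈ [1/23, 6/23) → index 1
j=1: u_1=7/30 ∈ [1/23, 6/23) → index 1
j=2: u_2=79/210 ∈ [6/23, 11/23) → index 3
j=3: u_3=109/210 ∈ [11/23, 15/23) → index 4
j=4: u_4=139/210 ∈ [15/23, 18/23) → index 5
j=5: u_5=169/210 ∈ [18/23, 1) → index 6
j=6: u_6=199/210 ∈ [18/23, 1) → index 6

1 1 3 4 5 6 6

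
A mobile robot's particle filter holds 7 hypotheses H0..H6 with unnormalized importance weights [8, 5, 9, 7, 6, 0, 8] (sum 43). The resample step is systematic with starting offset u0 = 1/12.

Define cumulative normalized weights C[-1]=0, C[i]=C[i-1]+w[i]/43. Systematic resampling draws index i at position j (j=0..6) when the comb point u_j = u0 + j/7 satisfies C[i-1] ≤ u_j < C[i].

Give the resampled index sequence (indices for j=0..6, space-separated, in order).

0 1 2 3 3 4 6

C = [8/43, 13/43, 22/43, 29/43, 35/43, 35/43, 1]
j=0: u_0=1/12 ∈ [0, 8/43) → index 0
j=1: u_1=19/84 ∈ [8/43, 13/43) → index 1
j=2: u_2=31/84 ∈ [13/43, 22/43) → index 2
j=3: u_3=43/84 ∈ [22/43, 29/43) → index 3
j=4: u_4=55/84 ∈ [22/43, 29/43) → index 3
j=5: u_5=67/84 ∈ [29/43, 35/43) → index 4
j=6: u_6=79/84 ∈ [35/43, 1) → index 6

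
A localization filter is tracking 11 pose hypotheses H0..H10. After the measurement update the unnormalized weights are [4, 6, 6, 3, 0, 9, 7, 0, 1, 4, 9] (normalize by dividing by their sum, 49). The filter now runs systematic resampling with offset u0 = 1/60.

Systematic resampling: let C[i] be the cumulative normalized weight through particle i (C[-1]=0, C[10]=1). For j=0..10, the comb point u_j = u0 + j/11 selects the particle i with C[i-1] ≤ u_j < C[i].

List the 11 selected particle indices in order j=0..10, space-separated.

0 1 1 2 3 5 5 6 9 10 10

C = [4/49, 10/49, 16/49, 19/49, 19/49, 4/7, 5/7, 5/7, 36/49, 40/49, 1]
j=0: u_0=1/60 ∈ [0, 4/49) → index 0
j=1: u_1=71/660 ∈ [4/49, 10/49) → index 1
j=2: u_2=131/660 ∈ [4/49, 10/49) → index 1
j=3: u_3=191/660 ∈ [10/49, 16/49) → index 2
j=4: u_4=251/660 ∈ [16/49, 19/49) → index 3
j=5: u_5=311/660 ∈ [19/49, 4/7) → index 5
j=6: u_6=371/660 ∈ [19/49, 4/7) → index 5
j=7: u_7=431/660 ∈ [4/7, 5/7) → index 6
j=8: u_8=491/660 ∈ [36/49, 40/49) → index 9
j=9: u_9=551/660 ∈ [40/49, 1) → index 10
j=10: u_10=611/660 ∈ [40/49, 1) → index 10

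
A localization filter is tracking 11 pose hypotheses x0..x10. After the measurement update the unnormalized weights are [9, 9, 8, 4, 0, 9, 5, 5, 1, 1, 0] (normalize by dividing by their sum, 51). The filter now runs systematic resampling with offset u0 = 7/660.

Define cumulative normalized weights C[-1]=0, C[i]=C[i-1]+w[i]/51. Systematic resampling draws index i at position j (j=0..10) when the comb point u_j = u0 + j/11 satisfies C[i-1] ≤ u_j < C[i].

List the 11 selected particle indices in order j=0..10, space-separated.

0 0 1 1 2 2 3 5 5 6 7

C = [3/17, 6/17, 26/51, 10/17, 10/17, 13/17, 44/51, 49/51, 50/51, 1, 1]
j=0: u_0=7/660 ∈ [0, 3/17) → index 0
j=1: u_1=67/660 ∈ [0, 3/17) → index 0
j=2: u_2=127/660 ∈ [3/17, 6/17) → index 1
j=3: u_3=17/60 ∈ [3/17, 6/17) → index 1
j=4: u_4=247/660 ∈ [6/17, 26/51) → index 2
j=5: u_5=307/660 ∈ [6/17, 26/51) → index 2
j=6: u_6=367/660 ∈ [26/51, 10/17) → index 3
j=7: u_7=427/660 ∈ [10/17, 13/17) → index 5
j=8: u_8=487/660 ∈ [10/17, 13/17) → index 5
j=9: u_9=547/660 ∈ [13/17, 44/51) → index 6
j=10: u_10=607/660 ∈ [44/51, 49/51) → index 7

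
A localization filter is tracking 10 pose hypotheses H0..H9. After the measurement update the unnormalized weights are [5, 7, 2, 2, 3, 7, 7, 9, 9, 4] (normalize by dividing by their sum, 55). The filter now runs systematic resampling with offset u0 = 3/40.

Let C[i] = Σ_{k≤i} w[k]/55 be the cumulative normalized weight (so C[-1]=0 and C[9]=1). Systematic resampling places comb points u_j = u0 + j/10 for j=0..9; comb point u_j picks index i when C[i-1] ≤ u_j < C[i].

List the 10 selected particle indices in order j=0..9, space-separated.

C = [1/11, 12/55, 14/55, 16/55, 19/55, 26/55, 3/5, 42/55, 51/55, 1]
j=0: u_0=3/40 ∈ [0, 1/11) → index 0
j=1: u_1=7/40 ∈ [1/11, 12/55) → index 1
j=2: u_2=11/40 ∈ [14/55, 16/55) → index 3
j=3: u_3=3/8 ∈ [19/55, 26/55) → index 5
j=4: u_4=19/40 ∈ [26/55, 3/5) → index 6
j=5: u_5=23/40 ∈ [26/55, 3/5) → index 6
j=6: u_6=27/40 ∈ [3/5, 42/55) → index 7
j=7: u_7=31/40 ∈ [42/55, 51/55) → index 8
j=8: u_8=7/8 ∈ [42/55, 51/55) → index 8
j=9: u_9=39/40 ∈ [51/55, 1) → index 9

0 1 3 5 6 6 7 8 8 9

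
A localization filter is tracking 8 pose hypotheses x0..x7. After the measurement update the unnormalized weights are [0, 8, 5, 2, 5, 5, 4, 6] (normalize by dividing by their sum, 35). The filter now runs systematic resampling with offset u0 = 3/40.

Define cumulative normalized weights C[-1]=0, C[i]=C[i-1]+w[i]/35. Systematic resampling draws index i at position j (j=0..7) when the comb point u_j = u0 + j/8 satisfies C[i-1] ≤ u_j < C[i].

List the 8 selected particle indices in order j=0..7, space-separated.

C = [0, 8/35, 13/35, 3/7, 4/7, 5/7, 29/35, 1]
j=0: u_0=3/40 ∈ [0, 8/35) → index 1
j=1: u_1=1/5 ∈ [0, 8/35) → index 1
j=2: u_2=13/40 ∈ [8/35, 13/35) → index 2
j=3: u_3=9/20 ∈ [3/7, 4/7) → index 4
j=4: u_4=23/40 ∈ [4/7, 5/7) → index 5
j=5: u_5=7/10 ∈ [4/7, 5/7) → index 5
j=6: u_6=33/40 ∈ [5/7, 29/35) → index 6
j=7: u_7=19/20 ∈ [29/35, 1) → index 7

1 1 2 4 5 5 6 7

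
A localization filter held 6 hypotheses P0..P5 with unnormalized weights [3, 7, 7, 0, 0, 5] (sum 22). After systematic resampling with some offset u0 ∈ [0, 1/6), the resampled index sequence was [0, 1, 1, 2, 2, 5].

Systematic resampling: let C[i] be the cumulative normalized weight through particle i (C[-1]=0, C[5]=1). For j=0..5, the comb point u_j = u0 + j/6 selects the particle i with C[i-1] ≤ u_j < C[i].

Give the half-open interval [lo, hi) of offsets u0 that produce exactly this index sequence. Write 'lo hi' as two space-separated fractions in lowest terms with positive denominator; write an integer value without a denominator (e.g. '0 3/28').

C = [3/22, 5/11, 17/22, 17/22, 17/22, 1]
j=0 picked index 0: u0 ∈ [0, 3/22)
j=1 picked index 1: u0 ∈ [-1/33, 19/66)
j=2 picked index 1: u0 ∈ [-13/66, 4/33)
j=3 picked index 2: u0 ∈ [-1/22, 3/11)
j=4 picked index 2: u0 ∈ [-7/33, 7/66)
j=5 picked index 5: u0 ∈ [-2/33, 1/6)
intersection: [0, 7/66)

0 7/66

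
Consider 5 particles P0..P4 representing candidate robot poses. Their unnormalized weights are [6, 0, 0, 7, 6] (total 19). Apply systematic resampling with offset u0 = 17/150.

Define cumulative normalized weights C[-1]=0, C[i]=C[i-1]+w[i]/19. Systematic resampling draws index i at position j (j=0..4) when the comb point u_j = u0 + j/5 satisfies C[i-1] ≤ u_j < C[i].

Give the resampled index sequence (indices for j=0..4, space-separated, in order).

C = [6/19, 6/19, 6/19, 13/19, 1]
j=0: u_0=17/150 ∈ [0, 6/19) → index 0
j=1: u_1=47/150 ∈ [0, 6/19) → index 0
j=2: u_2=77/150 ∈ [6/19, 13/19) → index 3
j=3: u_3=107/150 ∈ [13/19, 1) → index 4
j=4: u_4=137/150 ∈ [13/19, 1) → index 4

0 0 3 4 4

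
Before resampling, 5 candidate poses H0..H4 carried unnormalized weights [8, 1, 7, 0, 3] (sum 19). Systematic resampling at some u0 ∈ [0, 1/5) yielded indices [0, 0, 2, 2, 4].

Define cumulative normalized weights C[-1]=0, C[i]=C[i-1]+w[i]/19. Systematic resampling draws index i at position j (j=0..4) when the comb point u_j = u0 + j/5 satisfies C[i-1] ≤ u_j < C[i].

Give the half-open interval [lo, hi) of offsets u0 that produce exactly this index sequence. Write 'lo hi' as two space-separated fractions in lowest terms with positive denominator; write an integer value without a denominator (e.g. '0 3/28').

7/95 1/5

C = [8/19, 9/19, 16/19, 16/19, 1]
j=0 picked index 0: u0 ∈ [0, 8/19)
j=1 picked index 0: u0 ∈ [-1/5, 21/95)
j=2 picked index 2: u0 ∈ [7/95, 42/95)
j=3 picked index 2: u0 ∈ [-12/95, 23/95)
j=4 picked index 4: u0 ∈ [4/95, 1/5)
intersection: [7/95, 1/5)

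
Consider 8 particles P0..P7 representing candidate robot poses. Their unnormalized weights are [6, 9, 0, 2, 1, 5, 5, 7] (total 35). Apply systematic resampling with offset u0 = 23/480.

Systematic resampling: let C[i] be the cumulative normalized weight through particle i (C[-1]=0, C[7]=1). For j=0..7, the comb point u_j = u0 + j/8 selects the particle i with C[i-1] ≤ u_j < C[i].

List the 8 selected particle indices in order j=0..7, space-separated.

0 1 1 1 5 6 6 7

C = [6/35, 3/7, 3/7, 17/35, 18/35, 23/35, 4/5, 1]
j=0: u_0=23/480 ∈ [0, 6/35) → index 0
j=1: u_1=83/480 ∈ [6/35, 3/7) → index 1
j=2: u_2=143/480 ∈ [6/35, 3/7) → index 1
j=3: u_3=203/480 ∈ [6/35, 3/7) → index 1
j=4: u_4=263/480 ∈ [18/35, 23/35) → index 5
j=5: u_5=323/480 ∈ [23/35, 4/5) → index 6
j=6: u_6=383/480 ∈ [23/35, 4/5) → index 6
j=7: u_7=443/480 ∈ [4/5, 1) → index 7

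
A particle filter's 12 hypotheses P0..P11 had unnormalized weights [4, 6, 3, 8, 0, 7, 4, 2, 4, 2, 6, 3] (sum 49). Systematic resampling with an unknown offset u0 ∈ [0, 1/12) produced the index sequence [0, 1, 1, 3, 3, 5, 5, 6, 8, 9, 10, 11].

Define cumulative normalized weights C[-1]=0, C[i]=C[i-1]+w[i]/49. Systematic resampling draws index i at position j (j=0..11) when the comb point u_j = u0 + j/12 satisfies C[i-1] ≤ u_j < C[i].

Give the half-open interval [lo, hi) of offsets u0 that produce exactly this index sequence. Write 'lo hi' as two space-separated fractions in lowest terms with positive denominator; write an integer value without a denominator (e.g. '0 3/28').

4/147 11/294

C = [4/49, 10/49, 13/49, 3/7, 3/7, 4/7, 32/49, 34/49, 38/49, 40/49, 46/49, 1]
j=0 picked index 0: u0 ∈ [0, 4/49)
j=1 picked index 1: u0 ∈ [-1/588, 71/588)
j=2 picked index 1: u0 ∈ [-25/294, 11/294)
j=3 picked index 3: u0 ∈ [3/196, 5/28)
j=4 picked index 3: u0 ∈ [-10/147, 2/21)
j=5 picked index 5: u0 ∈ [1/84, 13/84)
j=6 picked index 5: u0 ∈ [-1/14, 1/14)
j=7 picked index 6: u0 ∈ [-1/84, 41/588)
j=8 picked index 8: u0 ∈ [4/147, 16/147)
j=9 picked index 9: u0 ∈ [5/196, 13/196)
j=10 picked index 10: u0 ∈ [-5/294, 31/294)
j=11 picked index 11: u0 ∈ [13/588, 1/12)
intersection: [4/147, 11/294)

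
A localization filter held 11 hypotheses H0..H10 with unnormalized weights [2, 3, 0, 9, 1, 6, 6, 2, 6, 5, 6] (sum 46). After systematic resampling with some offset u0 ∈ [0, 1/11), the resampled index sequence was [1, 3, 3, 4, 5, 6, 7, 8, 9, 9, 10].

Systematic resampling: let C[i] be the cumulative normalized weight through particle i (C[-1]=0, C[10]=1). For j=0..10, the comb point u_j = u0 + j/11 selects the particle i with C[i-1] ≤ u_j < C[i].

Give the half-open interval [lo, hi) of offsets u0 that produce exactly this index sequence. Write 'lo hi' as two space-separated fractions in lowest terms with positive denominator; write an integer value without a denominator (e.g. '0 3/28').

C = [1/23, 5/46, 5/46, 7/23, 15/46, 21/46, 27/46, 29/46, 35/46, 20/23, 1]
j=0 picked index 1: u0 ∈ [1/23, 5/46)
j=1 picked index 3: u0 ∈ [9/506, 54/253)
j=2 picked index 3: u0 ∈ [-37/506, 31/253)
j=3 picked index 4: u0 ∈ [8/253, 27/506)
j=4 picked index 5: u0 ∈ [-19/506, 47/506)
j=5 picked index 6: u0 ∈ [1/506, 67/506)
j=6 picked index 7: u0 ∈ [21/506, 43/506)
j=7 picked index 8: u0 ∈ [-3/506, 63/506)
j=8 picked index 9: u0 ∈ [17/506, 36/253)
j=9 picked index 9: u0 ∈ [-29/506, 13/253)
j=10 picked index 10: u0 ∈ [-10/253, 1/11)
intersection: [1/23, 13/253)

1/23 13/253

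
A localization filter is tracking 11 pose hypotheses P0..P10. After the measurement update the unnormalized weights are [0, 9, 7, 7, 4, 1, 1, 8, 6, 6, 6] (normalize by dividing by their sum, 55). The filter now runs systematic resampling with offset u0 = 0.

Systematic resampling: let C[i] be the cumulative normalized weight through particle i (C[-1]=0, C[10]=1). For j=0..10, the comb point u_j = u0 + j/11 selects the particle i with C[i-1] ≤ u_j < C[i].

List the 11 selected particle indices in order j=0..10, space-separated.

C = [0, 9/55, 16/55, 23/55, 27/55, 28/55, 29/55, 37/55, 43/55, 49/55, 1]
j=0: u_0=0 ∈ [0, 9/55) → index 1
j=1: u_1=1/11 ∈ [0, 9/55) → index 1
j=2: u_2=2/11 ∈ [9/55, 16/55) → index 2
j=3: u_3=3/11 ∈ [9/55, 16/55) → index 2
j=4: u_4=4/11 ∈ [16/55, 23/55) → index 3
j=5: u_5=5/11 ∈ [23/55, 27/55) → index 4
j=6: u_6=6/11 ∈ [29/55, 37/55) → index 7
j=7: u_7=7/11 ∈ [29/55, 37/55) → index 7
j=8: u_8=8/11 ∈ [37/55, 43/55) → index 8
j=9: u_9=9/11 ∈ [43/55, 49/55) → index 9
j=10: u_10=10/11 ∈ [49/55, 1) → index 10

1 1 2 2 3 4 7 7 8 9 10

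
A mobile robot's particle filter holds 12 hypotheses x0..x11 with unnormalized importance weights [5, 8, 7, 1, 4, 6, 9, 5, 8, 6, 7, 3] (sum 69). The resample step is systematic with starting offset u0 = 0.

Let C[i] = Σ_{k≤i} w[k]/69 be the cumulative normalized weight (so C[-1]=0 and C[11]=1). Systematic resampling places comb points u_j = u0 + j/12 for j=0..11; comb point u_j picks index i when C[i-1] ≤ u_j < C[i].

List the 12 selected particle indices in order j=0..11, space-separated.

C = [5/69, 13/69, 20/69, 7/23, 25/69, 31/69, 40/69, 15/23, 53/69, 59/69, 22/23, 1]
j=0: u_0=0 ∈ [0, 5/69) → index 0
j=1: u_1=1/12 ∈ [5/69, 13/69) → index 1
j=2: u_2=1/6 ∈ [5/69, 13/69) → index 1
j=3: u_3=1/4 ∈ [13/69, 20/69) → index 2
j=4: u_4=1/3 ∈ [7/23, 25/69) → index 4
j=5: u_5=5/12 ∈ [25/69, 31/69) → index 5
j=6: u_6=1/2 ∈ [31/69, 40/69) → index 6
j=7: u_7=7/12 ∈ [40/69, 15/23) → index 7
j=8: u_8=2/3 ∈ [15/23, 53/69) → index 8
j=9: u_9=3/4 ∈ [15/23, 53/69) → index 8
j=10: u_10=5/6 ∈ [53/69, 59/69) → index 9
j=11: u_11=11/12 ∈ [59/69, 22/23) → index 10

0 1 1 2 4 5 6 7 8 8 9 10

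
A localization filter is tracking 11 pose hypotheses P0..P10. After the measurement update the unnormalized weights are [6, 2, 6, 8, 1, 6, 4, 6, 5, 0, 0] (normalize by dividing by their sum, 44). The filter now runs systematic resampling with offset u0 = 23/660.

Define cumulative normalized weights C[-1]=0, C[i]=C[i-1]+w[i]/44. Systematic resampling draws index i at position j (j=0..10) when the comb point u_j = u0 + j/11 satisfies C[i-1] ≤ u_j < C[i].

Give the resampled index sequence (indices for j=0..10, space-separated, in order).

0 0 2 2 3 3 5 6 7 7 8

C = [3/22, 2/11, 7/22, 1/2, 23/44, 29/44, 3/4, 39/44, 1, 1, 1]
j=0: u_0=23/660 ∈ [0, 3/22) → index 0
j=1: u_1=83/660 ∈ [0, 3/22) → index 0
j=2: u_2=13/60 ∈ [2/11, 7/22) → index 2
j=3: u_3=203/660 ∈ [2/11, 7/22) → index 2
j=4: u_4=263/660 ∈ [7/22, 1/2) → index 3
j=5: u_5=323/660 ∈ [7/22, 1/2) → index 3
j=6: u_6=383/660 ∈ [23/44, 29/44) → index 5
j=7: u_7=443/660 ∈ [29/44, 3/4) → index 6
j=8: u_8=503/660 ∈ [3/4, 39/44) → index 7
j=9: u_9=563/660 ∈ [3/4, 39/44) → index 7
j=10: u_10=623/660 ∈ [39/44, 1) → index 8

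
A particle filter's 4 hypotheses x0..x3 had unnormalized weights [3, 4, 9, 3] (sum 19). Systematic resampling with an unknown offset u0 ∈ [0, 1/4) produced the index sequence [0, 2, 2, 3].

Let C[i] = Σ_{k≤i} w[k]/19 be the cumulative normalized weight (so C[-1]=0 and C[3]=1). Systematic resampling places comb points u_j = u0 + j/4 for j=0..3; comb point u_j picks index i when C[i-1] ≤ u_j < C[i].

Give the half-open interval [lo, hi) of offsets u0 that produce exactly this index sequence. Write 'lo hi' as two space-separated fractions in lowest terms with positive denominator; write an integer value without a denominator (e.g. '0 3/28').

C = [3/19, 7/19, 16/19, 1]
j=0 picked index 0: u0 ∈ [0, 3/19)
j=1 picked index 2: u0 ∈ [9/76, 45/76)
j=2 picked index 2: u0 ∈ [-5/38, 13/38)
j=3 picked index 3: u0 ∈ [7/76, 1/4)
intersection: [9/76, 3/19)

9/76 3/19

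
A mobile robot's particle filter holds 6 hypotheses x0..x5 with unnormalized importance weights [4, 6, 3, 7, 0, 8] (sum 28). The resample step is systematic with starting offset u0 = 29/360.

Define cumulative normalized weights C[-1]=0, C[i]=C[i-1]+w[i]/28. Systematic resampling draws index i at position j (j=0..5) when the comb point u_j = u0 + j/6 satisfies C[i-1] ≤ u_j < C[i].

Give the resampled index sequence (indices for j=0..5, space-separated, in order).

0 1 2 3 5 5

C = [1/7, 5/14, 13/28, 5/7, 5/7, 1]
j=0: u_0=29/360 ∈ [0, 1/7) → index 0
j=1: u_1=89/360 ∈ [1/7, 5/14) → index 1
j=2: u_2=149/360 ∈ [5/14, 13/28) → index 2
j=3: u_3=209/360 ∈ [13/28, 5/7) → index 3
j=4: u_4=269/360 ∈ [5/7, 1) → index 5
j=5: u_5=329/360 ∈ [5/7, 1) → index 5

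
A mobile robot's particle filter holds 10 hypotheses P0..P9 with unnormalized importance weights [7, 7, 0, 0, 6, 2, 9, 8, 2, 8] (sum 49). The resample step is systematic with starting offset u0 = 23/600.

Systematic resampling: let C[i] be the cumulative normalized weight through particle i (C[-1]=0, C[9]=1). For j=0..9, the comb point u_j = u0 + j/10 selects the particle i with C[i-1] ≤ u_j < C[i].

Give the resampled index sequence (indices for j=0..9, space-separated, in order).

C = [1/7, 2/7, 2/7, 2/7, 20/49, 22/49, 31/49, 39/49, 41/49, 1]
j=0: u_0=23/600 ∈ [0, 1/7) → index 0
j=1: u_1=83/600 ∈ [0, 1/7) → index 0
j=2: u_2=143/600 ∈ [1/7, 2/7) → index 1
j=3: u_3=203/600 ∈ [2/7, 20/49) → index 4
j=4: u_4=263/600 ∈ [20/49, 22/49) → index 5
j=5: u_5=323/600 ∈ [22/49, 31/49) → index 6
j=6: u_6=383/600 ∈ [31/49, 39/49) → index 7
j=7: u_7=443/600 ∈ [31/49, 39/49) → index 7
j=8: u_8=503/600 ∈ [41/49, 1) → index 9
j=9: u_9=563/600 ∈ [41/49, 1) → index 9

0 0 1 4 5 6 7 7 9 9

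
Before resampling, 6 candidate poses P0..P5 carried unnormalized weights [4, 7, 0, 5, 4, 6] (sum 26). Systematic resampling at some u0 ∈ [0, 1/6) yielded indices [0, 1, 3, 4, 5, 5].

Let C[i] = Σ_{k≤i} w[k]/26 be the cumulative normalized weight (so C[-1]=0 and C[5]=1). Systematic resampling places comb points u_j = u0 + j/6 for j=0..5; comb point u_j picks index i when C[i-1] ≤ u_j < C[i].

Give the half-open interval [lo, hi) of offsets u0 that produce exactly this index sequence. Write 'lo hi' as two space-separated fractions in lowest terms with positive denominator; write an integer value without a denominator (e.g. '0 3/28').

3/26 2/13

C = [2/13, 11/26, 11/26, 8/13, 10/13, 1]
j=0 picked index 0: u0 ∈ [0, 2/13)
j=1 picked index 1: u0 ∈ [-1/78, 10/39)
j=2 picked index 3: u0 ∈ [7/78, 11/39)
j=3 picked index 4: u0 ∈ [3/26, 7/26)
j=4 picked index 5: u0 ∈ [4/39, 1/3)
j=5 picked index 5: u0 ∈ [-5/78, 1/6)
intersection: [3/26, 2/13)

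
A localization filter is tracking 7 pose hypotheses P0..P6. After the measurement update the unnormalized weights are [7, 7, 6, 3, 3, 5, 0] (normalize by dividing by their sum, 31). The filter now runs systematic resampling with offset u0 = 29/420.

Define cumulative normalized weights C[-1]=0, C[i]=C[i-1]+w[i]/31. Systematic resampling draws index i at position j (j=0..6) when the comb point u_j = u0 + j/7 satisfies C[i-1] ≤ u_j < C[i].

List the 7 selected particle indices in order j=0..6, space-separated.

0 0 1 2 2 4 5

C = [7/31, 14/31, 20/31, 23/31, 26/31, 1, 1]
j=0: u_0=29/420 ∈ [0, 7/31) → index 0
j=1: u_1=89/420 ∈ [0, 7/31) → index 0
j=2: u_2=149/420 ∈ [7/31, 14/31) → index 1
j=3: u_3=209/420 ∈ [14/31, 20/31) → index 2
j=4: u_4=269/420 ∈ [14/31, 20/31) → index 2
j=5: u_5=47/60 ∈ [23/31, 26/31) → index 4
j=6: u_6=389/420 ∈ [26/31, 1) → index 5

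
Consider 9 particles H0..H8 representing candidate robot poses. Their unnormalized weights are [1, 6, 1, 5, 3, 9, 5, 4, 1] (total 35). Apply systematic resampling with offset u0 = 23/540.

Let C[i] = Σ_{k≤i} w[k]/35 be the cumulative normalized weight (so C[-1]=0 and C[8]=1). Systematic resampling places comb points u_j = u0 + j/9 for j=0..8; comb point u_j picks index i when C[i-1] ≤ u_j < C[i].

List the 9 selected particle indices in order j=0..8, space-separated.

1 1 3 4 5 5 5 6 7

C = [1/35, 1/5, 8/35, 13/35, 16/35, 5/7, 6/7, 34/35, 1]
j=0: u_0=23/540 ∈ [1/35, 1/5) → index 1
j=1: u_1=83/540 ∈ [1/35, 1/5) → index 1
j=2: u_2=143/540 ∈ [8/35, 13/35) → index 3
j=3: u_3=203/540 ∈ [13/35, 16/35) → index 4
j=4: u_4=263/540 ∈ [16/35, 5/7) → index 5
j=5: u_5=323/540 ∈ [16/35, 5/7) → index 5
j=6: u_6=383/540 ∈ [16/35, 5/7) → index 5
j=7: u_7=443/540 ∈ [5/7, 6/7) → index 6
j=8: u_8=503/540 ∈ [6/7, 34/35) → index 7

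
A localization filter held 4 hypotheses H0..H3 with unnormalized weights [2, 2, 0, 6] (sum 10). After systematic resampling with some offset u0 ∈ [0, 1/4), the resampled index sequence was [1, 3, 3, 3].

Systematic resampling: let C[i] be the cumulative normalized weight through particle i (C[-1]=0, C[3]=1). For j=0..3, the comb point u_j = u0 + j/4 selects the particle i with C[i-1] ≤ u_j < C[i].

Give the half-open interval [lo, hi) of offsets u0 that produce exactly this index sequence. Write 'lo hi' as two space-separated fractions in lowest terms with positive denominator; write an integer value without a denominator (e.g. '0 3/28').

1/5 1/4

C = [1/5, 2/5, 2/5, 1]
j=0 picked index 1: u0 ∈ [1/5, 2/5)
j=1 picked index 3: u0 ∈ [3/20, 3/4)
j=2 picked index 3: u0 ∈ [-1/10, 1/2)
j=3 picked index 3: u0 ∈ [-7/20, 1/4)
intersection: [1/5, 1/4)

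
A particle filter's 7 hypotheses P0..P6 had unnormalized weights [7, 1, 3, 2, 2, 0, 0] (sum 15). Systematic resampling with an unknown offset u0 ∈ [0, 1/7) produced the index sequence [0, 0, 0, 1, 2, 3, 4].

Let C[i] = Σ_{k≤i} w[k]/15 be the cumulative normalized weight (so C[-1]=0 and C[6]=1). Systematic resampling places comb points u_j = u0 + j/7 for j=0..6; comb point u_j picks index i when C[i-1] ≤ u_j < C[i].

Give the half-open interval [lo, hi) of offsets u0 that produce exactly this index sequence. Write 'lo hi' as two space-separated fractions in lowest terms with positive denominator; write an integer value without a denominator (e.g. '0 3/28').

C = [7/15, 8/15, 11/15, 13/15, 1, 1, 1]
j=0 picked index 0: u0 ∈ [0, 7/15)
j=1 picked index 0: u0 ∈ [-1/7, 34/105)
j=2 picked index 0: u0 ∈ [-2/7, 19/105)
j=3 picked index 1: u0 ∈ [4/105, 11/105)
j=4 picked index 2: u0 ∈ [-4/105, 17/105)
j=5 picked index 3: u0 ∈ [2/105, 16/105)
j=6 picked index 4: u0 ∈ [1/105, 1/7)
intersection: [4/105, 11/105)

4/105 11/105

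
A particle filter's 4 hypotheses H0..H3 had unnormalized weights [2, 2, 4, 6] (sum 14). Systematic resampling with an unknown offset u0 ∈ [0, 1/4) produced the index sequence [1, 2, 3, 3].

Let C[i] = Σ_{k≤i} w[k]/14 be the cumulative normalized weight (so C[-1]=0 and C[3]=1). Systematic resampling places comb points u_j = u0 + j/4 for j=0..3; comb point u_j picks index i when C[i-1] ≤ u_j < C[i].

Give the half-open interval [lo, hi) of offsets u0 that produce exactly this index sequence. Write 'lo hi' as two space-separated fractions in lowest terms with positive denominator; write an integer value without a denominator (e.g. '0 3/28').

1/7 1/4

C = [1/7, 2/7, 4/7, 1]
j=0 picked index 1: u0 ∈ [1/7, 2/7)
j=1 picked index 2: u0 ∈ [1/28, 9/28)
j=2 picked index 3: u0 ∈ [1/14, 1/2)
j=3 picked index 3: u0 ∈ [-5/28, 1/4)
intersection: [1/7, 1/4)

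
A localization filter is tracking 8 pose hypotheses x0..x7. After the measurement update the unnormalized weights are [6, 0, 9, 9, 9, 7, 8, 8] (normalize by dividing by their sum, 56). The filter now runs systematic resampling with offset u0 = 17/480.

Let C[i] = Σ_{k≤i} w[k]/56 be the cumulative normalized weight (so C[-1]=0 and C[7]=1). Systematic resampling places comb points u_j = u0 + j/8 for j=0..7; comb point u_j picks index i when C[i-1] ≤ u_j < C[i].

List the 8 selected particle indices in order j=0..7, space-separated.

C = [3/28, 3/28, 15/56, 3/7, 33/56, 5/7, 6/7, 1]
j=0: u_0=17/480 ∈ [0, 3/28) → index 0
j=1: u_1=77/480 ∈ [3/28, 15/56) → index 2
j=2: u_2=137/480 ∈ [15/56, 3/7) → index 3
j=3: u_3=197/480 ∈ [15/56, 3/7) → index 3
j=4: u_4=257/480 ∈ [3/7, 33/56) → index 4
j=5: u_5=317/480 ∈ [33/56, 5/7) → index 5
j=6: u_6=377/480 ∈ [5/7, 6/7) → index 6
j=7: u_7=437/480 ∈ [6/7, 1) → index 7

0 2 3 3 4 5 6 7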